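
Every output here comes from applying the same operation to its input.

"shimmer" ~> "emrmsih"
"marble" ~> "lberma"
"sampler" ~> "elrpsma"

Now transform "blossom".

osmsbol

What's happening: move the last 2 characters to the front (rotate right by 2), then take characters alternately from the front and the back (1st, last, 2nd, 2nd-last, ...).
Doing the same to "blossom": "osmsbol".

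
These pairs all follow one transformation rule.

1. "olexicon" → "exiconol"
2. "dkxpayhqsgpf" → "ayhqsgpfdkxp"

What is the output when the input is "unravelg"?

ravelgun

Looking at the pairs, the operation is to swap the front and back halves of the string, then move the last 2 characters to the front (rotate right by 2).
Starting from "unravelg": after the first operation, "velgunra"; after the second, "ravelgun".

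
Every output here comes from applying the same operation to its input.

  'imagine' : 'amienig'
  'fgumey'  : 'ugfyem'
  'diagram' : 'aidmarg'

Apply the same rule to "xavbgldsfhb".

vaxbhfsdlgb

Looking at the pairs, the operation is to move the first 3 characters to the end (rotate left by 3), then reverse the string.
Working it through for "xavbgldsfhb": intermediate "bgldsfhbxav", final "vaxbhfsdlgb".
(Check on "diagram": → "gramdia" → "aidmarg" ✓)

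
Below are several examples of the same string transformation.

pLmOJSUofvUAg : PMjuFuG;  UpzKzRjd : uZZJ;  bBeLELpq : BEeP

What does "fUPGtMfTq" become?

FpTFQ

In each case the input is transformed by: keep every other character starting from the first (positions 1st, 3rd, 5th, ...), then flip the case of every letter.
For "fUPGtMfTq", step one produces "fPtfq"; step two turns that into "FpTFQ".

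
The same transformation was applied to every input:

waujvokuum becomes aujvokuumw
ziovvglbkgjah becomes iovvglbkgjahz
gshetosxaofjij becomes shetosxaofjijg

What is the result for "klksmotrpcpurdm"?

What's happening: move the first character to the end.
Doing the same to "klksmotrpcpurdm": "lksmotrpcpurdmk".

lksmotrpcpurdmk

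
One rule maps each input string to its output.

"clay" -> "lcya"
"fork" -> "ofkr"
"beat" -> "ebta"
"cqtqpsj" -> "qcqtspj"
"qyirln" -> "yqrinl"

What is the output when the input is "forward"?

ofwrrad

Looking at the pairs, the operation is to swap each adjacent pair of characters (1↔2, 3↔4, ...).
"forward" → "ofwrrad".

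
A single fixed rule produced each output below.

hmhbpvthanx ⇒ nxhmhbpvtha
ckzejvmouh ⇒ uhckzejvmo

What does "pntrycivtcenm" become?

nmpntrycivtce

What's happening: move the last 2 characters to the front (rotate right by 2).
Applying that to "pntrycivtcenm" gives "nmpntrycivtce".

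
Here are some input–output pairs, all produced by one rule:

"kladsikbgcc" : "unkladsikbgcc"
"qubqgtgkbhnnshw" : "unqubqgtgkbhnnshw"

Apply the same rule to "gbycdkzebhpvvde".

In each case the input is transformed by: prepend "un".
Applying that to "gbycdkzebhpvvde" gives "ungbycdkzebhpvvde".

ungbycdkzebhpvvde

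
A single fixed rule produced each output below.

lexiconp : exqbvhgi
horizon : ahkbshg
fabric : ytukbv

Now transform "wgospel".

pzhlixe

Each output is the input with this applied: shift every letter 7 places backward in the alphabet (wrapping around).
On "wgospel" that produces "pzhlixe".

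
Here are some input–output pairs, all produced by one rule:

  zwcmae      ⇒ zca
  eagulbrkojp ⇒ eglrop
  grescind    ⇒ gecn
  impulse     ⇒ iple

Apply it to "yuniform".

In each case the input is transformed by: keep every other character starting from the first (positions 1st, 3rd, 5th, ...).
So "yuniform" becomes "ynfr".

ynfr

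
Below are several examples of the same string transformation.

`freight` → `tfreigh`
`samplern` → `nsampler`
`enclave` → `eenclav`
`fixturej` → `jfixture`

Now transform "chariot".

tchario

The rule is to move the last character to the front.
So "chariot" becomes "tchario".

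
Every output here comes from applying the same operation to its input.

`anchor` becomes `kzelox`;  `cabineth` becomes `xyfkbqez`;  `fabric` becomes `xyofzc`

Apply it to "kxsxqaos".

upunxlph

The rule is to move the first character to the end, then shift every letter 3 places backward in the alphabet (wrapping around).
"kxsxqaos" → "upunxlph".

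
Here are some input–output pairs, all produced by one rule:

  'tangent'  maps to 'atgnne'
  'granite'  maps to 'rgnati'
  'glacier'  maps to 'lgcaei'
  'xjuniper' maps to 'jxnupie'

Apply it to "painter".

In each case the input is transformed by: delete the last character, then swap each adjacent pair of characters (1↔2, 3↔4, ...).
Working it through for "painter": intermediate "painte", final "apniet".

apniet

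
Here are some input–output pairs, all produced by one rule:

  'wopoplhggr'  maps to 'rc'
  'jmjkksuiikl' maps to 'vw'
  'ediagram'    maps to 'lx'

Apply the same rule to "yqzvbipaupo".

Looking at the pairs, the operation is to shift every letter 11 places forward in the alphabet (wrapping around), then keep only the last 2 characters.
Working it through for "yqzvbipaupo": intermediate "jbkgmtalfaz", final "az".

az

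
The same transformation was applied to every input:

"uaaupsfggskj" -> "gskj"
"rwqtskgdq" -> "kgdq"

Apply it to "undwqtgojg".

gojg

Each output is the input with this applied: keep only the last 4 characters.
On "undwqtgojg" that produces "gojg".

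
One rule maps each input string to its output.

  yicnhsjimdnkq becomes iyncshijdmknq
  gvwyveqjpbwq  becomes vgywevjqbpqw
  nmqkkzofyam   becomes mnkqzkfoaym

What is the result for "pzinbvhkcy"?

The rule is to swap each adjacent pair of characters (1↔2, 3↔4, ...).
Applying that to "pzinbvhkcy" gives "zpnivbkhyc".

zpnivbkhyc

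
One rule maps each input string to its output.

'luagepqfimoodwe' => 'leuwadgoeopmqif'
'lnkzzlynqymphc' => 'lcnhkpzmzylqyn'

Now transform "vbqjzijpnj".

Rule — take characters alternately from the front and the back (1st, last, 2nd, 2nd-last, ...).
So "vbqjzijpnj" becomes "vjbnqpjjzi".

vjbnqpjjzi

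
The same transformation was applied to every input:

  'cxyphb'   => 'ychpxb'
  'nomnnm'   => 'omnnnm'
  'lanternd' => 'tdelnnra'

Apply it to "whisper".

whiprse

In each case the input is transformed by: sort the characters into alphabetical order, then swap the first and last characters.
Applying that to "whisper" gives "whiprse".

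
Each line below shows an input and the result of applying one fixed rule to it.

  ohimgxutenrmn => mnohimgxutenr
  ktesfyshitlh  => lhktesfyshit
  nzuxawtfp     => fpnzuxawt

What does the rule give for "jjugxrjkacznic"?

icjjugxrjkaczn

The transformation: move the last 2 characters to the front (rotate right by 2).
On "jjugxrjkacznic" that produces "icjjugxrjkaczn".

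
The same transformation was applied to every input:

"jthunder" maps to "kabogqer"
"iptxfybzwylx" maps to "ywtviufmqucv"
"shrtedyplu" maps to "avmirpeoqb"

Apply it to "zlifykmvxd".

The transformation: swap the front and back halves of the string, then shift every letter 3 places backward in the alphabet (wrapping around).
Working it through for "zlifykmvxd": intermediate "kmvxdzlify", final "hjsuawifcv".

hjsuawifcv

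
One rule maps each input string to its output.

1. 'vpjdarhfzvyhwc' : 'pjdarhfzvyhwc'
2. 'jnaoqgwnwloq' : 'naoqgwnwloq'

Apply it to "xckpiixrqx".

ckpiixrqx

The pattern: delete the first character.
On "xckpiixrqx" that produces "ckpiixrqx".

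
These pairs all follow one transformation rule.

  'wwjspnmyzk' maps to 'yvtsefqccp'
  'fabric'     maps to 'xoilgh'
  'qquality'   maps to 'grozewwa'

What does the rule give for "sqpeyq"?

kewywv

In each case the input is transformed by: move the first 3 characters to the end (rotate left by 3), then shift every letter 6 places forward in the alphabet (wrapping around).
"sqpeyq" → "eyqsqp" → "kewywv".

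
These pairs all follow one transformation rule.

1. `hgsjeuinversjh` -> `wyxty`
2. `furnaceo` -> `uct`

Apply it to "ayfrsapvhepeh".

pgetw

Rule — keep one character in every 3, starting at position 1 (positions 1st, 4th, 7th, ...), then shift every letter 11 places backward in the alphabet (wrapping around).
Starting from "ayfrsapvhepeh": after the first operation, "arpeh"; after the second, "pgetw".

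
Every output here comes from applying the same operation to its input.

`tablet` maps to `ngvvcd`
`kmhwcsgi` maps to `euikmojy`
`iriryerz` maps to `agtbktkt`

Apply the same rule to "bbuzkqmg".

Looking at the pairs, the operation is to shift every letter 2 places forward in the alphabet (wrapping around), then swap the front and back halves of the string.
"bbuzkqmg" → "ddwbmsoi" → "msoiddwb".

msoiddwb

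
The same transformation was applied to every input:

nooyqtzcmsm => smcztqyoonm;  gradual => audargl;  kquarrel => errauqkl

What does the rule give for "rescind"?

nicserd

The transformation: move the last character to the front, then reverse the string.
On "rescind": the first step gives "drescin", and the second then gives "nicserd".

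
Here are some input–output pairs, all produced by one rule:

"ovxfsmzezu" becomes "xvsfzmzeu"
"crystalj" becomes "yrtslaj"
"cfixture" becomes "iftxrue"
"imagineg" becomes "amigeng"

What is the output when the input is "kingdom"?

nidgmo

Each output is the input with this applied: delete the first character, then swap each adjacent pair of characters (1↔2, 3↔4, ...).
Doing the same to "kingdom": "nidgmo".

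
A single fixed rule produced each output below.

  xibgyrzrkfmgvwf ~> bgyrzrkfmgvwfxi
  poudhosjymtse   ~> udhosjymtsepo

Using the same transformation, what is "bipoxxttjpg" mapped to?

poxxttjpgbi

Looking at the pairs, the operation is to move the first 2 characters to the end (rotate left by 2).
On "bipoxxttjpg" that produces "poxxttjpgbi".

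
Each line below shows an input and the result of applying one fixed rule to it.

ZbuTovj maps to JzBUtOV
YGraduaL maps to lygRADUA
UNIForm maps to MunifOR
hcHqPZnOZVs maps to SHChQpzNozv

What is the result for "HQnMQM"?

In each case the input is transformed by: move the last character to the front, then flip the case of every letter.
Applying both steps to "HQnMQM": "MHQnMQ", then "mhqNmq".
(Check on "YGraduaL": → "LYGradua" → "lygRADUA" ✓)

mhqNmq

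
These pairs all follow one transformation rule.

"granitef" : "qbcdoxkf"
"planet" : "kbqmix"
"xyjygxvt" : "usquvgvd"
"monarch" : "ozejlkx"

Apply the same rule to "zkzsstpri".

mofwhwppq

What's happening: shift every letter 3 places backward in the alphabet (wrapping around), then move the last 3 characters to the front (rotate right by 3).
"zkzsstpri" → "whwppqmof" → "mofwhwppq".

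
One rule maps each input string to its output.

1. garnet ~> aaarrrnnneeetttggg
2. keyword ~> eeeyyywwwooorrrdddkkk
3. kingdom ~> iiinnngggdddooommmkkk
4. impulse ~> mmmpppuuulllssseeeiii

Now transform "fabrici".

aaabbbrrriiiccciiifff

Each output is the input with this applied: repeat every character 3 times, then move the first 3 characters to the end (rotate left by 3).
On "fabrici": the first step gives "fffaaabbbrrriiiccciii", and the second then gives "aaabbbrrriiiccciiifff".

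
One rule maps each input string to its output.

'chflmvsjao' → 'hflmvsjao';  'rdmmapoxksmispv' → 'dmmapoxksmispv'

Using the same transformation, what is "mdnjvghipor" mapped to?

dnjvghipor

The transformation: delete the first character.
Applying that to "mdnjvghipor" gives "dnjvghipor".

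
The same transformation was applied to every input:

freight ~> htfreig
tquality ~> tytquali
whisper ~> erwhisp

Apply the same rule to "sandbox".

oxsandb

The transformation: move the last 2 characters to the front (rotate right by 2).
Applying that to "sandbox" gives "oxsandb".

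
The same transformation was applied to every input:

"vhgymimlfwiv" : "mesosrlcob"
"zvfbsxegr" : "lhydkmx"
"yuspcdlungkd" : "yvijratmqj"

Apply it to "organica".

mgtoig

Each output is the input with this applied: shift every letter 6 places forward in the alphabet (wrapping around), then delete the first 2 characters.
Applying both steps to "organica": "uxmgtoig", then "mgtoig".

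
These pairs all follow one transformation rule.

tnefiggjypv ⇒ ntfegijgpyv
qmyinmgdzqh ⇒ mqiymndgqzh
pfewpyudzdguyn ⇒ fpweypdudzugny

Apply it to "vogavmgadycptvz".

ovagmvagydpcvtz

What's happening: swap each adjacent pair of characters (1↔2, 3↔4, ...).
On "vogavmgadycptvz" that produces "ovagmvagydpcvtz".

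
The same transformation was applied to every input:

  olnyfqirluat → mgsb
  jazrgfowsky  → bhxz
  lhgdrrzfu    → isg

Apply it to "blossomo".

The rule is to shift every letter 1 place forward in the alphabet (wrapping around), then keep one character in every 3, starting at position 2 (positions 2nd, 5th, 8th, ...).
Applying both steps to "blossomo": "cmpttpnp", then "mtp".
(Check on "jazrgfowsky": → "kbashgpxtlz" → "bhxz" ✓)

mtp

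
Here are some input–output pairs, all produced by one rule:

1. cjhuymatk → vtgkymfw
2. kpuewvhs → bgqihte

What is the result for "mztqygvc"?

lfcksho

Looking at the pairs, the operation is to shift every letter 12 places forward in the alphabet (wrapping around), then delete the first character.
Applying both steps to "mztqygvc": "ylfcksho", then "lfcksho".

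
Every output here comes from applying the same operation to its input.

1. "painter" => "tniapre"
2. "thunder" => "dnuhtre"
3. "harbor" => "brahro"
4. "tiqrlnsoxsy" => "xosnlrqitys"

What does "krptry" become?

tprkyr

Rule — reverse the string, then move the first 2 characters to the end (rotate left by 2).
Starting from "krptry": after the first operation, "yrtprk"; after the second, "tprkyr".
(Check on "harbor": → "robrah" → "brahro" ✓)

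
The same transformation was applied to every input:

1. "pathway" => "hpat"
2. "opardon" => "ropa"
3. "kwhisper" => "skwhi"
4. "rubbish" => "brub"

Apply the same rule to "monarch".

amon

The transformation: delete the last 3 characters, then move the last character to the front.
Working it through for "monarch": intermediate "mona", final "amon".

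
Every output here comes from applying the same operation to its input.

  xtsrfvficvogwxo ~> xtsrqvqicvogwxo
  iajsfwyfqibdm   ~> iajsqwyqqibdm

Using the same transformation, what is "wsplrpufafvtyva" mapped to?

Each output is the input with this applied: replace every "f" with "q".
So "wsplrpufafvtyva" becomes "wsplrpuqaqvtyva".

wsplrpuqaqvtyva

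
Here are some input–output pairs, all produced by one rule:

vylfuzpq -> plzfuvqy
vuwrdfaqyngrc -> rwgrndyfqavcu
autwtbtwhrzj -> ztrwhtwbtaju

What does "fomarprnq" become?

Each output is the input with this applied: take characters alternately from the front and the back (1st, last, 2nd, 2nd-last, ...), then move the first 3 characters to the end (rotate left by 3).
For "fomarprnq" the result is "nmraprfqo".

nmraprfqo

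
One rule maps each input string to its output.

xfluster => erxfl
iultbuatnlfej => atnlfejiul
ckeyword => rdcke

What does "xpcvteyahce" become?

yahcexpc

In each case the input is transformed by: move the first 3 characters to the end (rotate left by 3), then delete the first 3 characters.
"xpcvteyahce" → "vteyahcexpc" → "yahcexpc".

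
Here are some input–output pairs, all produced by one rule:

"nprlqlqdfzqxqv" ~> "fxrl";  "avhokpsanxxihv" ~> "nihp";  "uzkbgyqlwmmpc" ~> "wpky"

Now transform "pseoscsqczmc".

ccec

The rule is to keep one character in every 3, starting at position 3 (positions 3rd, 6th, 9th, ...), then move the last 2 characters to the front (rotate right by 2).
For "pseoscsqczmc", step one produces "eccc"; step two turns that into "ccec".
(Check on "avhokpsanxxihv": → "hpni" → "nihp" ✓)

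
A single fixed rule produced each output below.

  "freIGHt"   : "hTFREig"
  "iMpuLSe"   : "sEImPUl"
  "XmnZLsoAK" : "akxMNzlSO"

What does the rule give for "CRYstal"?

ALcryST

The transformation: flip the case of every letter, then move the last 2 characters to the front (rotate right by 2).
Applying that to "CRYstal" gives "ALcryST".
(Check on "iMpuLSe": → "ImPUlsE" → "sEImPUl" ✓)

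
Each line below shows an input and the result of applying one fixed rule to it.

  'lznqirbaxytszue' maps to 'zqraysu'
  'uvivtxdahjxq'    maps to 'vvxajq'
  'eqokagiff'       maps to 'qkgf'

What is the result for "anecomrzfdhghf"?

Looking at the pairs, the operation is to keep every other character starting from the second (positions 2nd, 4th, 6th, ...).
Applying that to "anecomrzfdhghf" gives "ncmzdgf".

ncmzdgf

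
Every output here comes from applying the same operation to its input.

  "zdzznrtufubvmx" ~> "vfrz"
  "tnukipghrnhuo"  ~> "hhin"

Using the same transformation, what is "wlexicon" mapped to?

The transformation: reverse the string, then keep one character in every 3, starting at position 3 (positions 3rd, 6th, 9th, ...).
"wlexicon" → "nocixelw" → "ce".

ce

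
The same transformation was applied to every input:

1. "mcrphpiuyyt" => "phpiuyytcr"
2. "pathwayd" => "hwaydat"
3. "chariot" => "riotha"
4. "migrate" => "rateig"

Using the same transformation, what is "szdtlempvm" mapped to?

The rule is to delete the first character, then move the first 2 characters to the end (rotate left by 2).
Applying both steps to "szdtlempvm": "zdtlempvm", then "tlempvmzd".

tlempvmzd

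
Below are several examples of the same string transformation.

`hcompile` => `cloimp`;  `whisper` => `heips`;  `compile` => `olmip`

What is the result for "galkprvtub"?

aultkvpr

The pattern: take characters alternately from the front and the back (1st, last, 2nd, 2nd-last, ...), then delete the first 2 characters.
For "galkprvtub" the result is "aultkvpr".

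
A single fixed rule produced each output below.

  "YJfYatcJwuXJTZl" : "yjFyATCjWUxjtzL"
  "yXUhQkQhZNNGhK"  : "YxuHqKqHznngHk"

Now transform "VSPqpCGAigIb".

The transformation: flip the case of every letter.
"VSPqpCGAigIb" → "vspQPcgaIGiB".

vspQPcgaIGiB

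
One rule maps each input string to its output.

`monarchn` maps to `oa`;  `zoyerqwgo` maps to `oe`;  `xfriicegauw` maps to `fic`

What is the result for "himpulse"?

Looking at the pairs, the operation is to keep every other character starting from the second (positions 2nd, 4th, 6th, ...), then delete the last 2 characters.
"himpulse" → "iple" → "ip".

ip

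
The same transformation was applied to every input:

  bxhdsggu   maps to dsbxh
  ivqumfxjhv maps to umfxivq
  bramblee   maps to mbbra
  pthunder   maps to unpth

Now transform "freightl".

igfre

The pattern: delete the last 3 characters, then move the first 3 characters to the end (rotate left by 3).
On "freightl" that produces "igfre".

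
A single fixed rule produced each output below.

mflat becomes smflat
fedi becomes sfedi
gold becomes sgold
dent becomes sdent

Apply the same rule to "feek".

Looking at the pairs, the operation is to prepend "s".
"feek" → "sfeek".

sfeek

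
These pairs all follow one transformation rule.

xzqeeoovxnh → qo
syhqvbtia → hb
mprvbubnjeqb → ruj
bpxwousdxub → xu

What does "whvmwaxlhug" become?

va

Looking at the pairs, the operation is to keep one character in every 3, starting at position 3 (positions 3rd, 6th, 9th, ...), then delete the last character.
So "whvmwaxlhug" becomes "va".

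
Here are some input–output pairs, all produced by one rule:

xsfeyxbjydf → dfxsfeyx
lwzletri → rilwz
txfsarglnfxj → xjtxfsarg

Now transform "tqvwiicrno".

notqvwi

Looking at the pairs, the operation is to move the last 2 characters to the front (rotate right by 2), then delete the last 3 characters.
Working it through for "tqvwiicrno": intermediate "notqvwiicr", final "notqvwi".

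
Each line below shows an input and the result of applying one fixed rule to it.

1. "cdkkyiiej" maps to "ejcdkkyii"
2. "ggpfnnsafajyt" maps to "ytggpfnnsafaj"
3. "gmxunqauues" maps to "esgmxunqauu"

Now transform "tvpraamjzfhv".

hvtvpraamjzf

The rule is to move the last 2 characters to the front (rotate right by 2).
So "tvpraamjzfhv" becomes "hvtvpraamjzf".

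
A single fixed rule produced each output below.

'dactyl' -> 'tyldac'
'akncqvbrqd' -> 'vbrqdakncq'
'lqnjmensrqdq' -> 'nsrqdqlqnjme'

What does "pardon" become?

donpar

Looking at the pairs, the operation is to swap the front and back halves of the string.
For "pardon" the result is "donpar".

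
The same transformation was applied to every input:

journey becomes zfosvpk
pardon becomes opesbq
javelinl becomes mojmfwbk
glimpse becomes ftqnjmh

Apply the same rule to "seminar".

The rule is to reverse the string, then shift every letter 1 place forward in the alphabet (wrapping around).
Working it through for "seminar": intermediate "ranimes", final "sbojnft".

sbojnft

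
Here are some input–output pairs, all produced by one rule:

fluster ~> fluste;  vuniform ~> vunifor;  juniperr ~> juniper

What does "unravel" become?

unrave

The rule is to delete the last character.
For "unravel" the result is "unrave".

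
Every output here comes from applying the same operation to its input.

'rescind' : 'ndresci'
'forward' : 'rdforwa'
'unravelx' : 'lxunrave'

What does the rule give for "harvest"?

Rule — move the last 2 characters to the front (rotate right by 2).
"harvest" → "stharve".

stharve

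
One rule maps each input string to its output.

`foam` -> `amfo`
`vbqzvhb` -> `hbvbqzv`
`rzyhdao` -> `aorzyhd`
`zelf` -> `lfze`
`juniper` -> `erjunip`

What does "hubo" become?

bohu

In each case the input is transformed by: move the last 2 characters to the front (rotate right by 2).
For "hubo" the result is "bohu".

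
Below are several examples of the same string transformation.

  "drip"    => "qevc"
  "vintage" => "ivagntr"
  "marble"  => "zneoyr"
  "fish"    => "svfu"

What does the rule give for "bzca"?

ompn

Each output is the input with this applied: shift every letter 13 places forward in the alphabet (wrapping around) — i.e. ROT13.
So "bzca" becomes "ompn".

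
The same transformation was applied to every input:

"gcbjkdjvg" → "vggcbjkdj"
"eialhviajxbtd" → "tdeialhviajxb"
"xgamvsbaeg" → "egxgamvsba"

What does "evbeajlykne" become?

neevbeajlyk

Rule — move the last 2 characters to the front (rotate right by 2).
On "evbeajlykne" that produces "neevbeajlyk".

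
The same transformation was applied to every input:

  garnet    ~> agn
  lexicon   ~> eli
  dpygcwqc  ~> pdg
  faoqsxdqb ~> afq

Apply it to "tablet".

Rule — swap each adjacent pair of characters (1↔2, 3↔4, ...), then keep only the first 3 characters.
Working it through for "tablet": intermediate "atlbte", final "atl".
(Check on "dpygcwqc": → "pdgywccq" → "pdg" ✓)

atl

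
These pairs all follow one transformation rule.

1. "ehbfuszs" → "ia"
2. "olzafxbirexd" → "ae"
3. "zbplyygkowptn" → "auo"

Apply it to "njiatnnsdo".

ouooe

What's happening: shift every letter 1 place forward in the alphabet (wrapping around), then keep only the vowels.
Working it through for "njiatnnsdo": intermediate "okjbuootep", final "ouooe".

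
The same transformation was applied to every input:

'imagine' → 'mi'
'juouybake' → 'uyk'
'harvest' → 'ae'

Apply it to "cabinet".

Each output is the input with this applied: keep one character in every 3, starting at position 2 (positions 2nd, 5th, 8th, ...).
"cabinet" → "an".

an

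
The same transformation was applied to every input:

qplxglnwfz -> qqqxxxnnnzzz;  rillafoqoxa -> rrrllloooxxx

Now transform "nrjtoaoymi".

nnntttoooiii

Each output is the input with this applied: keep one character in every 3, starting at position 1 (positions 1st, 4th, 7th, ...), then repeat every character 3 times.
Doing the same to "nrjtoaoymi": "nnntttoooiii".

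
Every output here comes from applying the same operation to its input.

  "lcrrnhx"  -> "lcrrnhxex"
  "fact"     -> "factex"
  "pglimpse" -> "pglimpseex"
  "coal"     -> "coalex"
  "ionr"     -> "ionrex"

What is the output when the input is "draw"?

drawex

The rule is to append "ex".
Applying that to "draw" gives "drawex".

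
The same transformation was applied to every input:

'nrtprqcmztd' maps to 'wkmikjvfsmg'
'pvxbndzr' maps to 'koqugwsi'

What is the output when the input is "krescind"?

Rule — swap the first and last characters, then shift every letter 7 places backward in the alphabet (wrapping around).
On "krescind": the first step gives "drescink", and the second then gives "wkxlvbgd".

wkxlvbgd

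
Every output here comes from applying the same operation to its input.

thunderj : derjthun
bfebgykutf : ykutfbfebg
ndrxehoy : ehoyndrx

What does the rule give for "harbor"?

borhar

The pattern: swap the front and back halves of the string.
"harbor" → "borhar".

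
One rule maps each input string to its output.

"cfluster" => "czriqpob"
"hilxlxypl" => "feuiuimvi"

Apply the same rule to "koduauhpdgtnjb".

In each case the input is transformed by: swap each adjacent pair of characters (1↔2, 3↔4, ...), then shift every letter 3 places backward in the alphabet (wrapping around).
Applying both steps to "koduauhpdgtnjb": "okuduaphgdntbj", then "lhrarxmedakqyg".

lhrarxmedakqyg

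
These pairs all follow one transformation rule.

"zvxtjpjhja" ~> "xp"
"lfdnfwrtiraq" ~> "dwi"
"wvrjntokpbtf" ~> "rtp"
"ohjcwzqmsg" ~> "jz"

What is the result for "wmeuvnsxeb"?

The rule is to delete the last 3 characters, then keep one character in every 3, starting at position 3 (positions 3rd, 6th, 9th, ...).
Starting from "wmeuvnsxeb": after the first operation, "wmeuvns"; after the second, "en".

en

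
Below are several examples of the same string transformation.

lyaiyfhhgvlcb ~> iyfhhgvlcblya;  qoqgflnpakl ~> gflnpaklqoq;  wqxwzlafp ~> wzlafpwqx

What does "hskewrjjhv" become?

ewrjjhvhsk

The rule is to move the first 3 characters to the end (rotate left by 3).
Applying that to "hskewrjjhv" gives "ewrjjhvhsk".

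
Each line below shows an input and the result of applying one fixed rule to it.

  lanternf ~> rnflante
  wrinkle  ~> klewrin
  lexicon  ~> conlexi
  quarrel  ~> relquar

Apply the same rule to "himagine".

inehimag

The transformation: move the last 3 characters to the front (rotate right by 3).
Applying that to "himagine" gives "inehimag".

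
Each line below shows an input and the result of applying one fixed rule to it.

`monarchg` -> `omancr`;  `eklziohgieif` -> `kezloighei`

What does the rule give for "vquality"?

qvauil

Each output is the input with this applied: swap each adjacent pair of characters (1↔2, 3↔4, ...), then delete the last 2 characters.
"vquality" → "qvauilyt" → "qvauil".
(Check on "monarchg": → "omancrgh" → "omancr" ✓)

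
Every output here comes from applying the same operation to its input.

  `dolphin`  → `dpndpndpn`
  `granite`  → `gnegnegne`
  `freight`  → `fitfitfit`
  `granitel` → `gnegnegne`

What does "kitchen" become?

The pattern: keep one character in every 3, starting at position 1 (positions 1st, 4th, 7th, ...), then write the whole string 3 times in a row.
Applying both steps to "kitchen": "kcn", then "kcnkcnkcn".

kcnkcnkcn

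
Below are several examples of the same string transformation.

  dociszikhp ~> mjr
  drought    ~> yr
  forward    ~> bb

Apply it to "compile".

In each case the input is transformed by: keep one character in every 3, starting at position 3 (positions 3rd, 6th, 9th, ...), then shift every letter 10 places forward in the alphabet (wrapping around).
For "compile", step one produces "ml"; step two turns that into "wv".

wv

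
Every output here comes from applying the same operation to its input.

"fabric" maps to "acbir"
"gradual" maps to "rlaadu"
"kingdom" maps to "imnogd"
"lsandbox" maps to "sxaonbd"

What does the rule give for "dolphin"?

onliph

The pattern: delete the first character, then take characters alternately from the front and the back (1st, last, 2nd, 2nd-last, ...).
Applying both steps to "dolphin": "olphin", then "onliph".
(Check on "kingdom": → "ingdom" → "imnogd" ✓)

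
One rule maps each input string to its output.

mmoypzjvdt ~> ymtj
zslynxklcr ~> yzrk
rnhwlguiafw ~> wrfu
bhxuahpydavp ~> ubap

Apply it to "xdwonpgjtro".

The pattern: keep one character in every 3, starting at position 1 (positions 1st, 4th, 7th, ...), then swap each adjacent pair of characters (1↔2, 3↔4, ...).
"xdwonpgjtro" → "xogr" → "oxrg".

oxrg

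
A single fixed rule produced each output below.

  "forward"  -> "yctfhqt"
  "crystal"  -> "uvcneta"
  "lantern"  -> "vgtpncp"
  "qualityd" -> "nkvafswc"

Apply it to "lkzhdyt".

jfavnmb

The pattern: shift every letter 2 places forward in the alphabet (wrapping around), then move the first 3 characters to the end (rotate left by 3).
Starting from "lkzhdyt": after the first operation, "nmbjfav"; after the second, "jfavnmb".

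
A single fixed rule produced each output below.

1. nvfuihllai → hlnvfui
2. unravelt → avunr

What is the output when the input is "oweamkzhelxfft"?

The pattern: delete the last 3 characters, then move the last 2 characters to the front (rotate right by 2).
So "oweamkzhelxfft" becomes "lxoweamkzhe".

lxoweamkzhe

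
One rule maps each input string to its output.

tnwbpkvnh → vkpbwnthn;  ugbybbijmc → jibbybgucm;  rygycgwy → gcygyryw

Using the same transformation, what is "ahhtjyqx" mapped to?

yjthhaxq

Each output is the input with this applied: move the last 2 characters to the front (rotate right by 2), then reverse the string.
"ahhtjyqx" → "qxahhtjy" → "yjthhaxq".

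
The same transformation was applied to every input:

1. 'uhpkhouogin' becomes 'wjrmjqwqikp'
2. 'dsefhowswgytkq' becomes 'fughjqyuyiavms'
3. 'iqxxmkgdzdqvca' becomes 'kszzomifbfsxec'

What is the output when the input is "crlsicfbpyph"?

The pattern: shift every letter 2 places forward in the alphabet (wrapping around).
So "crlsicfbpyph" becomes "etnukehdrarj".

etnukehdrarj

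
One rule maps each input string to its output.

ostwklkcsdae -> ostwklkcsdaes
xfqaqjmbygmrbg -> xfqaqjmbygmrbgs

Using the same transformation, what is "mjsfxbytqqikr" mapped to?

The transformation: append "s".
So "mjsfxbytqqikr" becomes "mjsfxbytqqikrs".

mjsfxbytqqikrs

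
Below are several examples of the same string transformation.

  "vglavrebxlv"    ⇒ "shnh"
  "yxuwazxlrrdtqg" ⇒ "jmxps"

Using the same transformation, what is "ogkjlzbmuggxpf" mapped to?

sxysr

The pattern: keep one character in every 3, starting at position 2 (positions 2nd, 5th, 8th, ...), then shift every letter 12 places forward in the alphabet (wrapping around).
On "ogkjlzbmuggxpf": the first step gives "glmgf", and the second then gives "sxysr".
(Check on "vglavrebxlv": → "gvbv" → "shnh" ✓)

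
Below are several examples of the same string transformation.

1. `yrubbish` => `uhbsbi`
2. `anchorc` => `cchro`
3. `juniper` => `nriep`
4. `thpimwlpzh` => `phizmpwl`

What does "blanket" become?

The rule is to delete the first 2 characters, then take characters alternately from the front and the back (1st, last, 2nd, 2nd-last, ...).
Working it through for "blanket": intermediate "anket", final "atnek".

atnek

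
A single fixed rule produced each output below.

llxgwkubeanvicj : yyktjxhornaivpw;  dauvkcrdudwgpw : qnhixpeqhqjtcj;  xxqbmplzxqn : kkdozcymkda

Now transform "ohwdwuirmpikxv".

In each case the input is transformed by: shift every letter 13 places forward in the alphabet (wrapping around) — i.e. ROT13.
On "ohwdwuirmpikxv" that produces "bujqjhvezcvxki".

bujqjhvezcvxki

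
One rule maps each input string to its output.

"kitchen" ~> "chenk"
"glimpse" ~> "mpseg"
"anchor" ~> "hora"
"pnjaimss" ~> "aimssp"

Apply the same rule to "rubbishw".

In each case the input is transformed by: move the first 3 characters to the end (rotate left by 3), then delete the last 2 characters.
Applying both steps to "rubbishw": "bishwrub", then "bishwr".

bishwr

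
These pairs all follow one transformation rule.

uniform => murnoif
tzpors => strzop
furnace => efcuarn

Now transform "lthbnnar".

Rule — reverse the string, then take characters alternately from the front and the back (1st, last, 2nd, 2nd-last, ...).
Working it through for "lthbnnar": intermediate "rannbhtl", final "rlatnhnb".
(Check on "tzpors": → "sropzt" → "strzop" ✓)

rlatnhnb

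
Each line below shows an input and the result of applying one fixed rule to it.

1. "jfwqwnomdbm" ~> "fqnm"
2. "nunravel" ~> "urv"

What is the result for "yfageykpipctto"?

fgyppt

The pattern: keep every other character starting from the second (positions 2nd, 4th, 6th, ...), then delete the last character.
Applying both steps to "yfageykpipctto": "fgyppto", then "fgyppt".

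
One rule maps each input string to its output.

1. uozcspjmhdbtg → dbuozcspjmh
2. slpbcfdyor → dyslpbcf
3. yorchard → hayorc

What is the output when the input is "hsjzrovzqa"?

vzhsjzro

Looking at the pairs, the operation is to delete the last 2 characters, then move the last 2 characters to the front (rotate right by 2).
Applying both steps to "hsjzrovzqa": "hsjzrovz", then "vzhsjzro".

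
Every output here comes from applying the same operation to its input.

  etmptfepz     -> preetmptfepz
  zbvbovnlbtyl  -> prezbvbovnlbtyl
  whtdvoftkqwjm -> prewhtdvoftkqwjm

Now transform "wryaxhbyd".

Looking at the pairs, the operation is to prepend "pre".
On "wryaxhbyd" that produces "prewryaxhbyd".

prewryaxhbyd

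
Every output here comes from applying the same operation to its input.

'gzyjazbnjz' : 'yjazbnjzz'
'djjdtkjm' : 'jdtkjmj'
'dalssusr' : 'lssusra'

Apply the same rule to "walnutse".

lnutsea

The rule is to delete the first character, then move the first character to the end.
So "walnutse" becomes "lnutsea".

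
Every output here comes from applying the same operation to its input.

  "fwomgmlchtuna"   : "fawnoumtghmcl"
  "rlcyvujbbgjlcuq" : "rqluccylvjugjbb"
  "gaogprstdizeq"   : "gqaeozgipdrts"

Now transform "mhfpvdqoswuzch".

Looking at the pairs, the operation is to take characters alternately from the front and the back (1st, last, 2nd, 2nd-last, ...).
Applying that to "mhfpvdqoswuzch" gives "mhhcfzpuvwdsqo".

mhhcfzpuvwdsqo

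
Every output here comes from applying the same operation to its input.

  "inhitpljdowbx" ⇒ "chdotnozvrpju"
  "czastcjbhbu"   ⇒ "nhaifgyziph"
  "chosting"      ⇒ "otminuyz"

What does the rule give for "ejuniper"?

Each output is the input with this applied: move the last 3 characters to the front (rotate right by 3), then shift every letter 6 places forward in the alphabet (wrapping around).
Starting from "ejuniper": after the first operation, "perejuni"; after the second, "vkxkpato".

vkxkpato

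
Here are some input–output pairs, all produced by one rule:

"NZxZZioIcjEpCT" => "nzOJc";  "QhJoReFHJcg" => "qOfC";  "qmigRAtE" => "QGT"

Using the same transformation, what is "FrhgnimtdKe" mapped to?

What's happening: flip the case of every letter, then keep one character in every 3, starting at position 1 (positions 1st, 4th, 7th, ...).
On "FrhgnimtdKe" that produces "fGMk".

fGMk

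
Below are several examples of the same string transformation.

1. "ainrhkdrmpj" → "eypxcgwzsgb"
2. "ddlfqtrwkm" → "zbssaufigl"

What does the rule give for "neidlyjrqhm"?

In each case the input is transformed by: shift every letter 11 places backward in the alphabet (wrapping around), then move the last 2 characters to the front (rotate right by 2).
Working it through for "neidlyjrqhm": intermediate "ctxsanygfwb", final "wbctxsanygf".

wbctxsanygf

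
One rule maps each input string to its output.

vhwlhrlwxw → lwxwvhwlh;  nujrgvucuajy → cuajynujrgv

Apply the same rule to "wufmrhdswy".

The transformation: swap the front and back halves of the string, then delete the first character.
On "wufmrhdswy": the first step gives "hdswywufmr", and the second then gives "dswywufmr".

dswywufmr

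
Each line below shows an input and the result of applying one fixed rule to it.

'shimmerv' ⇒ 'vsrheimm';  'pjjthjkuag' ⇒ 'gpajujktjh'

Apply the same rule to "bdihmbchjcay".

ybadcijhhmcb

Looking at the pairs, the operation is to reverse the string, then take characters alternately from the front and the back (1st, last, 2nd, 2nd-last, ...).
"bdihmbchjcay" → "ybadcijhhmcb".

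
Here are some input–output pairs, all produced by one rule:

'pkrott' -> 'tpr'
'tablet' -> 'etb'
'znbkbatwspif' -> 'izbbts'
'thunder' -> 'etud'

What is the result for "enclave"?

veca

Each output is the input with this applied: move the last 2 characters to the front (rotate right by 2), then keep every other character starting from the first (positions 1st, 3rd, 5th, ...).
For "enclave" the result is "veca".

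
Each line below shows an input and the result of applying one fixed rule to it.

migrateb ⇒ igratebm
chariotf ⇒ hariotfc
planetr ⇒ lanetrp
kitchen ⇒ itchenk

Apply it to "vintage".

The transformation: move the first character to the end.
"vintage" → "intagev".

intagev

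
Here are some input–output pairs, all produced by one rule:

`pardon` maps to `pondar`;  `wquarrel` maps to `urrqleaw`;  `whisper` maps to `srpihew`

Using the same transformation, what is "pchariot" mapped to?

rpoihcat

The transformation: sort the characters into reverse alphabetical order, then move the first character to the end.
For "pchariot", step one produces "trpoihca"; step two turns that into "rpoihcat".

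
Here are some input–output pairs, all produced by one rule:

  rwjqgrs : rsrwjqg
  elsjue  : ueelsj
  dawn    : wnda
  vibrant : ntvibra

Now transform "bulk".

Looking at the pairs, the operation is to move the last 2 characters to the front (rotate right by 2).
Doing the same to "bulk": "lkbu".

lkbu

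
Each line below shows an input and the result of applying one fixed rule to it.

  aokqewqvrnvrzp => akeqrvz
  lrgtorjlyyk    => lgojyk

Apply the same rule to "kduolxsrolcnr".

kulsocr

The pattern: keep every other character starting from the first (positions 1st, 3rd, 5th, ...).
Applying that to "kduolxsrolcnr" gives "kulsocr".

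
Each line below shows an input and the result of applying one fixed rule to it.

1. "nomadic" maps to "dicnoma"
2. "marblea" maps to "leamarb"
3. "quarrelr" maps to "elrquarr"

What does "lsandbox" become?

boxlsand

In each case the input is transformed by: move the last 3 characters to the front (rotate right by 3).
For "lsandbox" the result is "boxlsand".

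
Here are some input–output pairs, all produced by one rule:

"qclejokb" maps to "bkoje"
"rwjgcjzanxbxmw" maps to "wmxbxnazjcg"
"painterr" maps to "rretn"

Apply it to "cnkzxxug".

guxxz

The transformation: reverse the string, then delete the last 3 characters.
Working it through for "cnkzxxug": intermediate "guxxzknc", final "guxxz".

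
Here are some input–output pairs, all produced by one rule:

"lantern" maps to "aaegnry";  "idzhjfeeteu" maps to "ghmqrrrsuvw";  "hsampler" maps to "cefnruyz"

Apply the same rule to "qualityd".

dghlnqvy

Each output is the input with this applied: shift every letter 13 places forward in the alphabet (wrapping around) — i.e. ROT13, then sort the characters into alphabetical order.
Applying that to "qualityd" gives "dghlnqvy".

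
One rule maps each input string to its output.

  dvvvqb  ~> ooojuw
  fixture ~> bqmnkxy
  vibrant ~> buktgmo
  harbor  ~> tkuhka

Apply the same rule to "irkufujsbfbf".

The transformation: move the first character to the end, then shift every letter 7 places backward in the alphabet (wrapping around).
On "irkufujsbfbf": the first step gives "rkufujsbfbfi", and the second then gives "kdnyncluyuyb".
(Check on "fixture": → "ixturef" → "bqmnkxy" ✓)

kdnyncluyuyb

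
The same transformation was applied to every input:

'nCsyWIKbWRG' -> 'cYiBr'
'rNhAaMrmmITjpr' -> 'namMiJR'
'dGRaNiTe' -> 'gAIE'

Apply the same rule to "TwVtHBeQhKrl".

WTbqkL

The rule is to flip the case of every letter, then keep every other character starting from the second (positions 2nd, 4th, 6th, ...).
Starting from "TwVtHBeQhKrl": after the first operation, "tWvThbEqHkRL"; after the second, "WTbqkL".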